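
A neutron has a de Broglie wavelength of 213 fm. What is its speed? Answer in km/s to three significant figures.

p = h/λ = 6.626 × 10⁻³⁴ / 2.130 × 10⁻¹³ = 3.111 × 10⁻²¹ kg·m/s.
v = p/m = 3.111 × 10⁻²¹ / 1.675 × 10⁻²⁷ = 1.86 × 10⁶ m/s = 1860 km/s.

v = 1860 km/s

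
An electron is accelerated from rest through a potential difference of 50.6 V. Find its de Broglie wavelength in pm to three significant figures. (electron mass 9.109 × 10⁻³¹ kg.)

λ = 172 pm

KE = eV = 1.602 × 10⁻¹⁹ × 50.60 = 8.106 × 10⁻¹⁸ J.
p = √(2mKE) = √(2 × 9.109 × 10⁻³¹ × 8.106 × 10⁻¹⁸) = 3.843 × 10⁻²⁴ kg·m/s.
λ = h/p = 6.626 × 10⁻³⁴ / 3.843 × 10⁻²⁴ = 1.72 × 10⁻¹⁰ m = 172 pm.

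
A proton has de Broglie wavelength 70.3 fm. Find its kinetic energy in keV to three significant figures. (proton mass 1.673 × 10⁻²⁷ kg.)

p = h/λ = 6.626 × 10⁻³⁴ / 7.030 × 10⁻¹⁴ = 9.425 × 10⁻²¹ kg·m/s.
KE = p²/(2m) = (9.425 × 10⁻²¹)² / (2 × 1.673 × 10⁻²⁷) = 2.655 × 10⁻¹⁴ J = 166 keV.

KE = 166 keV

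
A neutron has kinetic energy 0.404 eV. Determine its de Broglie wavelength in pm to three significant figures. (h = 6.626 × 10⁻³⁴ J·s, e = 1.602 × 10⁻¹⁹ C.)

λ = 45.0 pm

KE = 0.404 eV = 6.472 × 10⁻²⁰ J.
p = √(2mKE) = √(2 × 1.675 × 10⁻²⁷ × 6.472 × 10⁻²⁰) = 1.472 × 10⁻²³ kg·m/s.
λ = h/p = 6.626 × 10⁻³⁴ / 1.472 × 10⁻²³ = 4.50 × 10⁻¹¹ m = 45.0 pm.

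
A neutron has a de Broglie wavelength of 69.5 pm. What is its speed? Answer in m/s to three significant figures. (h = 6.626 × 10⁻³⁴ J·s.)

v = 5690 m/s

p = h/λ = 6.626 × 10⁻³⁴ / 6.950 × 10⁻¹¹ = 9.534 × 10⁻²⁴ kg·m/s.
v = p/m = 9.534 × 10⁻²⁴ / 1.675 × 10⁻²⁷ = 5.69 × 10³ m/s = 5690 m/s.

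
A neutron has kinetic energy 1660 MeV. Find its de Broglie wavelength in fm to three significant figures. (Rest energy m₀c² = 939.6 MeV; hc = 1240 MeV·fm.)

Total energy E = KE + m₀c² = 1660 + 939.6 = 2599.6 MeV.
(pc)² = E² − (m₀c²)² = (2599.6)² − (939.6)² = 5.875 × 10⁶ MeV², so pc = 2424 MeV.
λ = hc/(pc) = 1240 MeV·fm / 2424 MeV = 0.512 fm.

λ = 0.512 fm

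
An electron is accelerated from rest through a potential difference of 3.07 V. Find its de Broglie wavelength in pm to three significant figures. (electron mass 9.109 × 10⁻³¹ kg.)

λ = 700 pm

KE = eV = 1.602 × 10⁻¹⁹ × 3.070 = 4.918 × 10⁻¹⁹ J.
p = √(2mKE) = √(2 × 9.109 × 10⁻³¹ × 4.918 × 10⁻¹⁹) = 9.466 × 10⁻²⁵ kg·m/s.
λ = h/p = 6.626 × 10⁻³⁴ / 9.466 × 10⁻²⁵ = 7.00 × 10⁻¹⁰ m = 700 pm.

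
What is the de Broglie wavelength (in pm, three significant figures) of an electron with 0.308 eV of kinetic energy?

KE = 0.308 eV = 4.934 × 10⁻²⁰ J.
p = √(2mKE) = √(2 × 9.109 × 10⁻³¹ × 4.934 × 10⁻²⁰) = 2.998 × 10⁻²⁵ kg·m/s.
λ = h/p = 6.626 × 10⁻³⁴ / 2.998 × 10⁻²⁵ = 2.21 × 10⁻⁹ m = 2210 pm.

λ = 2210 pm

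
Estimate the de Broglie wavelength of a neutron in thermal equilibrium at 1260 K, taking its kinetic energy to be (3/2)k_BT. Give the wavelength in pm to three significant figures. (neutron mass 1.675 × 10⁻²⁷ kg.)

KE = (3/2)k_BT = 1.5 × 1.381 × 10⁻²³ × 1260 = 2.610 × 10⁻²⁰ J.
p = √(2mKE) = √(2 × 1.675 × 10⁻²⁷ × 2.610 × 10⁻²⁰) = 9.351 × 10⁻²⁴ kg·m/s.
λ = h/p = 7.09 × 10⁻¹¹ m = 70.9 pm.

λ = 70.9 pm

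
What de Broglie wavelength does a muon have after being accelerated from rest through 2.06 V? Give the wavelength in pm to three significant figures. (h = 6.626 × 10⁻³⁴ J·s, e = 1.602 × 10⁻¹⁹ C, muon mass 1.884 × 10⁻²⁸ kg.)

KE = eV = 1.602 × 10⁻¹⁹ × 2.060 = 3.300 × 10⁻¹⁹ J.
p = √(2mKE) = √(2 × 1.884 × 10⁻²⁸ × 3.300 × 10⁻¹⁹) = 1.115 × 10⁻²³ kg·m/s.
λ = h/p = 6.626 × 10⁻³⁴ / 1.115 × 10⁻²³ = 5.94 × 10⁻¹¹ m = 59.4 pm.

λ = 59.4 pm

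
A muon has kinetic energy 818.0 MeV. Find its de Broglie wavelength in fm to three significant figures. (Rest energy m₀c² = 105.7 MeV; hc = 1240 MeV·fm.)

λ = 1.35 fm

Total energy E = KE + m₀c² = 818.0 + 105.7 = 923.7 MeV.
(pc)² = E² − (m₀c²)² = (923.7)² − (105.7)² = 8.420 × 10⁵ MeV², so pc = 917.6 MeV.
λ = hc/(pc) = 1240 MeV·fm / 917.6 MeV = 1.35 fm.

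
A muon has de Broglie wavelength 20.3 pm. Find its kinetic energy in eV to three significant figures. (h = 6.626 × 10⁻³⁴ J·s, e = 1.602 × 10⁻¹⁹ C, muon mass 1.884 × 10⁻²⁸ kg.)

p = h/λ = 6.626 × 10⁻³⁴ / 2.030 × 10⁻¹¹ = 3.264 × 10⁻²³ kg·m/s.
KE = p²/(2m) = (3.264 × 10⁻²³)² / (2 × 1.884 × 10⁻²⁸) = 2.827 × 10⁻¹⁸ J = 17.6 eV.

KE = 17.6 eV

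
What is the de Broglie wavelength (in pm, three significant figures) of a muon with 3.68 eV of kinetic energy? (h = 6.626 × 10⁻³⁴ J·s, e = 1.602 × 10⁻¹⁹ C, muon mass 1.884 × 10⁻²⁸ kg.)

λ = 44.5 pm

KE = 3.68 eV = 5.895 × 10⁻¹⁹ J.
p = √(2mKE) = √(2 × 1.884 × 10⁻²⁸ × 5.895 × 10⁻¹⁹) = 1.490 × 10⁻²³ kg·m/s.
λ = h/p = 6.626 × 10⁻³⁴ / 1.490 × 10⁻²³ = 4.45 × 10⁻¹¹ m = 44.5 pm.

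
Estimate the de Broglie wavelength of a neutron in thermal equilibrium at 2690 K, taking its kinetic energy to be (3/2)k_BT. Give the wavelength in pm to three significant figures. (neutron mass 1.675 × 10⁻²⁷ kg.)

KE = (3/2)k_BT = 1.5 × 1.381 × 10⁻²³ × 2690 = 5.572 × 10⁻²⁰ J.
p = √(2mKE) = √(2 × 1.675 × 10⁻²⁷ × 5.572 × 10⁻²⁰) = 1.366 × 10⁻²³ kg·m/s.
λ = h/p = 4.85 × 10⁻¹¹ m = 48.5 pm.

λ = 48.5 pm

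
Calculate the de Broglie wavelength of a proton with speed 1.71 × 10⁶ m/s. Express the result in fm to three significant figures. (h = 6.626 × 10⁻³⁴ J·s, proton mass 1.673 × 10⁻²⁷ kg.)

p = mv = 1.673 × 10⁻²⁷ × 1.71 × 10⁶ = 2.861 × 10⁻²¹ kg·m/s.
λ = h/p = 6.626 × 10⁻³⁴ / 2.861 × 10⁻²¹ = 2.32 × 10⁻¹³ m = 232 fm.

λ = 232 fm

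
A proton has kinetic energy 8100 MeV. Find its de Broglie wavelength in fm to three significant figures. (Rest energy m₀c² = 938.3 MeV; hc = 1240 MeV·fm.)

Total energy E = KE + m₀c² = 8100 + 938.3 = 9038.3 MeV.
(pc)² = E² − (m₀c²)² = (9038.3)² − (938.3)² = 8.081 × 10⁷ MeV², so pc = 8989 MeV.
λ = hc/(pc) = 1240 MeV·fm / 8989 MeV = 0.138 fm.

λ = 0.138 fm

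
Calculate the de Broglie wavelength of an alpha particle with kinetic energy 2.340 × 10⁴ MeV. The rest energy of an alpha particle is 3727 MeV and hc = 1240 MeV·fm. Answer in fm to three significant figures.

λ = 0.0461 fm

Total energy E = KE + m₀c² = 2.340 × 10⁴ + 3727 = 27127 MeV.
(pc)² = E² − (m₀c²)² = (27127)² − (3727)² = 7.220 × 10⁸ MeV², so pc = 2.687 × 10⁴ MeV.
λ = hc/(pc) = 1240 MeV·fm / 2.687 × 10⁴ MeV = 0.0461 fm.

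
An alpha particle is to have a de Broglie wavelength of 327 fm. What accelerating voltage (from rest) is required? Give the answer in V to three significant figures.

V = 964 V

p = h/λ = 6.626 × 10⁻³⁴ / 3.270 × 10⁻¹³ = 2.026 × 10⁻²¹ kg·m/s.
KE = p²/(2m) = 3.089 × 10⁻¹⁶ J.
V = KE/2e = 3.089 × 10⁻¹⁶ / (2 × 1.602 × 10⁻¹⁹) = 964 V.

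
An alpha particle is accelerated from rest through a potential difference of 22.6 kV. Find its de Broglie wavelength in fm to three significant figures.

λ = 67.5 fm

KE = 2eV = 2 × 1.602 × 10⁻¹⁹ × 2.260 × 10⁴ = 7.241 × 10⁻¹⁵ J.
p = √(2mKE) = √(2 × 6.645 × 10⁻²⁷ × 7.241 × 10⁻¹⁵) = 9.810 × 10⁻²¹ kg·m/s.
λ = h/p = 6.626 × 10⁻³⁴ / 9.810 × 10⁻²¹ = 6.75 × 10⁻¹⁴ m = 67.5 fm.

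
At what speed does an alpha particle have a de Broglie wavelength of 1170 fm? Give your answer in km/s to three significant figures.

v = 85.2 km/s

p = h/λ = 6.626 × 10⁻³⁴ / 1.170 × 10⁻¹² = 5.663 × 10⁻²² kg·m/s.
v = p/m = 5.663 × 10⁻²² / 6.645 × 10⁻²⁷ = 8.52 × 10⁴ m/s = 85.2 km/s.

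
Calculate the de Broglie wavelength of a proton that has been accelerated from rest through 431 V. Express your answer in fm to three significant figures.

λ = 1380 fm

KE = eV = 1.602 × 10⁻¹⁹ × 431.0 = 6.905 × 10⁻¹⁷ J.
p = √(2mKE) = √(2 × 1.673 × 10⁻²⁷ × 6.905 × 10⁻¹⁷) = 4.807 × 10⁻²² kg·m/s.
λ = h/p = 6.626 × 10⁻³⁴ / 4.807 × 10⁻²² = 1.38 × 10⁻¹² m = 1380 fm.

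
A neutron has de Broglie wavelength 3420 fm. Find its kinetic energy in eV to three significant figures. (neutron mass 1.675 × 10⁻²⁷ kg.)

p = h/λ = 6.626 × 10⁻³⁴ / 3.420 × 10⁻¹² = 1.937 × 10⁻²² kg·m/s.
KE = p²/(2m) = (1.937 × 10⁻²²)² / (2 × 1.675 × 10⁻²⁷) = 1.120 × 10⁻¹⁷ J = 69.9 eV.

KE = 69.9 eV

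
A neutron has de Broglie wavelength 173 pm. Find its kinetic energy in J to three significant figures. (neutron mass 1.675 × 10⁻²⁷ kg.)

KE = 4.38 × 10⁻²¹ J

p = h/λ = 6.626 × 10⁻³⁴ / 1.730 × 10⁻¹⁰ = 3.830 × 10⁻²⁴ kg·m/s.
KE = p²/(2m) = (3.830 × 10⁻²⁴)² / (2 × 1.675 × 10⁻²⁷) = 4.379 × 10⁻²¹ J = 4.38 × 10⁻²¹ J.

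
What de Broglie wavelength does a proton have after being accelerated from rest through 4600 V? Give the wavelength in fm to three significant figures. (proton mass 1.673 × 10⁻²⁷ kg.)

KE = eV = 1.602 × 10⁻¹⁹ × 4600 = 7.369 × 10⁻¹⁶ J.
p = √(2mKE) = √(2 × 1.673 × 10⁻²⁷ × 7.369 × 10⁻¹⁶) = 1.570 × 10⁻²¹ kg·m/s.
λ = h/p = 6.626 × 10⁻³⁴ / 1.570 × 10⁻²¹ = 4.22 × 10⁻¹³ m = 422 fm.

λ = 422 fm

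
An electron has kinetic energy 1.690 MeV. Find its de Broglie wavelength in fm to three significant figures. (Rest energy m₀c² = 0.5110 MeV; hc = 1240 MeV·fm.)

λ = 579 fm

Total energy E = KE + m₀c² = 1.690 + 0.5110 = 2.2010 MeV.
(pc)² = E² − (m₀c²)² = (2.2010)² − (0.5110)² = 4.583 MeV², so pc = 2.141 MeV.
λ = hc/(pc) = 1240 MeV·fm / 2.141 MeV = 579 fm.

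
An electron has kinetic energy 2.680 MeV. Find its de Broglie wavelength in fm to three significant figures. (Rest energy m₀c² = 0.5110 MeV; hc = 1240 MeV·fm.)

λ = 394 fm

Total energy E = KE + m₀c² = 2.680 + 0.5110 = 3.1910 MeV.
(pc)² = E² − (m₀c²)² = (3.1910)² − (0.5110)² = 9.921 MeV², so pc = 3.150 MeV.
λ = hc/(pc) = 1240 MeV·fm / 3.150 MeV = 394 fm.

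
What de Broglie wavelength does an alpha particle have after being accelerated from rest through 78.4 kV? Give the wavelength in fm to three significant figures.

λ = 36.3 fm

KE = 2eV = 2 × 1.602 × 10⁻¹⁹ × 7.840 × 10⁴ = 2.512 × 10⁻¹⁴ J.
p = √(2mKE) = √(2 × 6.645 × 10⁻²⁷ × 2.512 × 10⁻¹⁴) = 1.827 × 10⁻²⁰ kg·m/s.
λ = h/p = 6.626 × 10⁻³⁴ / 1.827 × 10⁻²⁰ = 3.63 × 10⁻¹⁴ m = 36.3 fm.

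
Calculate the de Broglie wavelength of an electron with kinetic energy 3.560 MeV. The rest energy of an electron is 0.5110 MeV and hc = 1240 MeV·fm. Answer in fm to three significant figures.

Total energy E = KE + m₀c² = 3.560 + 0.5110 = 4.0710 MeV.
(pc)² = E² − (m₀c²)² = (4.0710)² − (0.5110)² = 16.31 MeV², so pc = 4.039 MeV.
λ = hc/(pc) = 1240 MeV·fm / 4.039 MeV = 307 fm.

λ = 307 fm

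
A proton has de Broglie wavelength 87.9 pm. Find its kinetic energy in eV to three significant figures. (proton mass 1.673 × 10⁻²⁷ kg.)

p = h/λ = 6.626 × 10⁻³⁴ / 8.790 × 10⁻¹¹ = 7.538 × 10⁻²⁴ kg·m/s.
KE = p²/(2m) = (7.538 × 10⁻²⁴)² / (2 × 1.673 × 10⁻²⁷) = 1.698 × 10⁻²⁰ J = 0.106 eV.

KE = 0.106 eV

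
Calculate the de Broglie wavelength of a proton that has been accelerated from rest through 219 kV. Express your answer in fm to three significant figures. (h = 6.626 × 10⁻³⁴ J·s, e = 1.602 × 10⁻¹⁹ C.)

λ = 61.2 fm

KE = eV = 1.602 × 10⁻¹⁹ × 2.190 × 10⁵ = 3.508 × 10⁻¹⁴ J.
p = √(2mKE) = √(2 × 1.673 × 10⁻²⁷ × 3.508 × 10⁻¹⁴) = 1.083 × 10⁻²⁰ kg·m/s.
λ = h/p = 6.626 × 10⁻³⁴ / 1.083 × 10⁻²⁰ = 6.12 × 10⁻¹⁴ m = 61.2 fm.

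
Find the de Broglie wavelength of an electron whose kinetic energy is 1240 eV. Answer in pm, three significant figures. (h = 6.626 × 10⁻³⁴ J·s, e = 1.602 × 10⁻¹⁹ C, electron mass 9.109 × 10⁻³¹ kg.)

λ = 34.8 pm

KE = 1240 eV = 1.986 × 10⁻¹⁶ J.
p = √(2mKE) = √(2 × 9.109 × 10⁻³¹ × 1.986 × 10⁻¹⁶) = 1.902 × 10⁻²³ kg·m/s.
λ = h/p = 6.626 × 10⁻³⁴ / 1.902 × 10⁻²³ = 3.48 × 10⁻¹¹ m = 34.8 pm.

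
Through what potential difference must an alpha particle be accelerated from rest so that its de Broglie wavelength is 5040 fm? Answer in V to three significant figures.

p = h/λ = 6.626 × 10⁻³⁴ / 5.040 × 10⁻¹² = 1.315 × 10⁻²² kg·m/s.
KE = p²/(2m) = 1.301 × 10⁻¹⁸ J.
V = KE/2e = 1.301 × 10⁻¹⁸ / (2 × 1.602 × 10⁻¹⁹) = 4.06 V.

V = 4.06 V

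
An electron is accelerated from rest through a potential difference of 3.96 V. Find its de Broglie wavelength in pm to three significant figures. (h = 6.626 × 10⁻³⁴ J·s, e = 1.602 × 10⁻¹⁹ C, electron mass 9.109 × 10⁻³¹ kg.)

λ = 616 pm

KE = eV = 1.602 × 10⁻¹⁹ × 3.960 = 6.344 × 10⁻¹⁹ J.
p = √(2mKE) = √(2 × 9.109 × 10⁻³¹ × 6.344 × 10⁻¹⁹) = 1.075 × 10⁻²⁴ kg·m/s.
λ = h/p = 6.626 × 10⁻³⁴ / 1.075 × 10⁻²⁴ = 6.16 × 10⁻¹⁰ m = 616 pm.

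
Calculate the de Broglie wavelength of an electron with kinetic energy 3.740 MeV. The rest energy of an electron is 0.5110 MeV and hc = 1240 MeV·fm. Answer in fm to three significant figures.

Total energy E = KE + m₀c² = 3.740 + 0.5110 = 4.2510 MeV.
(pc)² = E² − (m₀c²)² = (4.2510)² − (0.5110)² = 17.81 MeV², so pc = 4.220 MeV.
λ = hc/(pc) = 1240 MeV·fm / 4.220 MeV = 294 fm.

λ = 294 fm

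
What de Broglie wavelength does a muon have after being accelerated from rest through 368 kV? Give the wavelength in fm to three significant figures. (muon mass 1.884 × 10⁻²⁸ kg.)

λ = 141 fm

KE = eV = 1.602 × 10⁻¹⁹ × 3.680 × 10⁵ = 5.895 × 10⁻¹⁴ J.
p = √(2mKE) = √(2 × 1.884 × 10⁻²⁸ × 5.895 × 10⁻¹⁴) = 4.713 × 10⁻²¹ kg·m/s.
λ = h/p = 6.626 × 10⁻³⁴ / 4.713 × 10⁻²¹ = 1.41 × 10⁻¹³ m = 141 fm.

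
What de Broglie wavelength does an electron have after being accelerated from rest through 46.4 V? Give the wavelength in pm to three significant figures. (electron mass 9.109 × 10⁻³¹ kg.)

λ = 180 pm

KE = eV = 1.602 × 10⁻¹⁹ × 46.40 = 7.433 × 10⁻¹⁸ J.
p = √(2mKE) = √(2 × 9.109 × 10⁻³¹ × 7.433 × 10⁻¹⁸) = 3.680 × 10⁻²⁴ kg·m/s.
λ = h/p = 6.626 × 10⁻³⁴ / 3.680 × 10⁻²⁴ = 1.80 × 10⁻¹⁰ m = 180 pm.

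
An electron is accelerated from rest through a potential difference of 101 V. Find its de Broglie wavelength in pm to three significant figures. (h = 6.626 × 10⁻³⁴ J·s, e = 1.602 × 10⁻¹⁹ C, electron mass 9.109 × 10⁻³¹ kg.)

KE = eV = 1.602 × 10⁻¹⁹ × 101.0 = 1.618 × 10⁻¹⁷ J.
p = √(2mKE) = √(2 × 9.109 × 10⁻³¹ × 1.618 × 10⁻¹⁷) = 5.429 × 10⁻²⁴ kg·m/s.
λ = h/p = 6.626 × 10⁻³⁴ / 5.429 × 10⁻²⁴ = 1.22 × 10⁻¹⁰ m = 122 pm.

λ = 122 pm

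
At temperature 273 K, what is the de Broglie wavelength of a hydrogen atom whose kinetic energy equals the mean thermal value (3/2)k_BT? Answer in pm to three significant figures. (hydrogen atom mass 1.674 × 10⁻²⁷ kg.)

KE = (3/2)k_BT = 1.5 × 1.381 × 10⁻²³ × 273 = 5.655 × 10⁻²¹ J.
p = √(2mKE) = √(2 × 1.674 × 10⁻²⁷ × 5.655 × 10⁻²¹) = 4.351 × 10⁻²⁴ kg·m/s.
λ = h/p = 1.52 × 10⁻¹⁰ m = 152 pm.

λ = 152 pm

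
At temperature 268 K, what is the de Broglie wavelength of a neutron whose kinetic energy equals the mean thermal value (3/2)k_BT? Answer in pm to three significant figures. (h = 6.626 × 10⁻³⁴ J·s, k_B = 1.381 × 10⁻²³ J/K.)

KE = (3/2)k_BT = 1.5 × 1.381 × 10⁻²³ × 268 = 5.552 × 10⁻²¹ J.
p = √(2mKE) = √(2 × 1.675 × 10⁻²⁷ × 5.552 × 10⁻²¹) = 4.313 × 10⁻²⁴ kg·m/s.
λ = h/p = 1.54 × 10⁻¹⁰ m = 154 pm.

λ = 154 pm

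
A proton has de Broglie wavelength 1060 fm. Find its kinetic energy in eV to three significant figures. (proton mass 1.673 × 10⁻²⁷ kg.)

p = h/λ = 6.626 × 10⁻³⁴ / 1.060 × 10⁻¹² = 6.251 × 10⁻²² kg·m/s.
KE = p²/(2m) = (6.251 × 10⁻²²)² / (2 × 1.673 × 10⁻²⁷) = 1.168 × 10⁻¹⁶ J = 729 eV.

KE = 729 eV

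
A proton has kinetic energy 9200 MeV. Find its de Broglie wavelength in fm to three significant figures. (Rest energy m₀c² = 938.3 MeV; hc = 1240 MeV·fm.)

Total energy E = KE + m₀c² = 9200 + 938.3 = 10138.3 MeV.
(pc)² = E² − (m₀c²)² = (10138.3)² − (938.3)² = 1.019 × 10⁸ MeV², so pc = 1.009 × 10⁴ MeV.
λ = hc/(pc) = 1240 MeV·fm / 1.009 × 10⁴ MeV = 0.123 fm.

λ = 0.123 fm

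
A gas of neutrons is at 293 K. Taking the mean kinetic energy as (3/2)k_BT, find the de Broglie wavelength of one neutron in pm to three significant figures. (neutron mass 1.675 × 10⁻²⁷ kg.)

λ = 147 pm

KE = (3/2)k_BT = 1.5 × 1.381 × 10⁻²³ × 293 = 6.069 × 10⁻²¹ J.
p = √(2mKE) = √(2 × 1.675 × 10⁻²⁷ × 6.069 × 10⁻²¹) = 4.509 × 10⁻²⁴ kg·m/s.
λ = h/p = 1.47 × 10⁻¹⁰ m = 147 pm.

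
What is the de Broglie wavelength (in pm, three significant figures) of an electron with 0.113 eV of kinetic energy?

λ = 3650 pm

KE = 0.113 eV = 1.810 × 10⁻²⁰ J.
p = √(2mKE) = √(2 × 9.109 × 10⁻³¹ × 1.810 × 10⁻²⁰) = 1.816 × 10⁻²⁵ kg·m/s.
λ = h/p = 6.626 × 10⁻³⁴ / 1.816 × 10⁻²⁵ = 3.65 × 10⁻⁹ m = 3650 pm.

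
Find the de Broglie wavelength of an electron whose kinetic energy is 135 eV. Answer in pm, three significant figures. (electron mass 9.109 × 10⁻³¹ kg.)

λ = 106 pm

KE = 135 eV = 2.163 × 10⁻¹⁷ J.
p = √(2mKE) = √(2 × 9.109 × 10⁻³¹ × 2.163 × 10⁻¹⁷) = 6.277 × 10⁻²⁴ kg·m/s.
λ = h/p = 6.626 × 10⁻³⁴ / 6.277 × 10⁻²⁴ = 1.06 × 10⁻¹⁰ m = 106 pm.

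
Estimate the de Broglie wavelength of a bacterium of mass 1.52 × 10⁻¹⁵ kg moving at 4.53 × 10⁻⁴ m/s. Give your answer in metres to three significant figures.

p = mv = 1.52 × 10⁻¹⁵ × 4.53 × 10⁻⁴ = 6.886 × 10⁻¹⁹ kg·m/s.
λ = h/p = 6.626 × 10⁻³⁴ / 6.886 × 10⁻¹⁹ = 9.62 × 10⁻¹⁶ m.

λ = 9.62 × 10⁻¹⁶ m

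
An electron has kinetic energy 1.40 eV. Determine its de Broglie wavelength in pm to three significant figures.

KE = 1.40 eV = 2.243 × 10⁻¹⁹ J.
p = √(2mKE) = √(2 × 9.109 × 10⁻³¹ × 2.243 × 10⁻¹⁹) = 6.392 × 10⁻²⁵ kg·m/s.
λ = h/p = 6.626 × 10⁻³⁴ / 6.392 × 10⁻²⁵ = 1.04 × 10⁻⁹ m = 1040 pm.

λ = 1040 pm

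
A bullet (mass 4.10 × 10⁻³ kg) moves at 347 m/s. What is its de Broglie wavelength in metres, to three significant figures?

p = mv = 4.10 × 10⁻³ × 347 = 1.423 kg·m/s.
λ = h/p = 6.626 × 10⁻³⁴ / 1.423 = 4.66 × 10⁻³⁴ m.

λ = 4.66 × 10⁻³⁴ m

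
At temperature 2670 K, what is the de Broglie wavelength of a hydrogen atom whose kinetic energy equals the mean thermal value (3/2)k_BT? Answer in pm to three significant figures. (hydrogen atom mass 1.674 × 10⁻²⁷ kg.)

KE = (3/2)k_BT = 1.5 × 1.381 × 10⁻²³ × 2670 = 5.531 × 10⁻²⁰ J.
p = √(2mKE) = √(2 × 1.674 × 10⁻²⁷ × 5.531 × 10⁻²⁰) = 1.361 × 10⁻²³ kg·m/s.
λ = h/p = 4.87 × 10⁻¹¹ m = 48.7 pm.

λ = 48.7 pm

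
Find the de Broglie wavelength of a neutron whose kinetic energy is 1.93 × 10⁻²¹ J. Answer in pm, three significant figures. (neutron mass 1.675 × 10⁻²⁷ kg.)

p = √(2mKE) = √(2 × 1.675 × 10⁻²⁷ × 1.930 × 10⁻²¹) = 2.543 × 10⁻²⁴ kg·m/s.
λ = h/p = 6.626 × 10⁻³⁴ / 2.543 × 10⁻²⁴ = 2.61 × 10⁻¹⁰ m = 261 pm.

λ = 261 pm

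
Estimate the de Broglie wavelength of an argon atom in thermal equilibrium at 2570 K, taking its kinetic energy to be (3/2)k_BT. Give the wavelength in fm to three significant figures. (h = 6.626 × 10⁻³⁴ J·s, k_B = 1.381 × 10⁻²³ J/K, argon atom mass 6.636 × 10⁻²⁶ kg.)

KE = (3/2)k_BT = 1.5 × 1.381 × 10⁻²³ × 2570 = 5.324 × 10⁻²⁰ J.
p = √(2mKE) = √(2 × 6.636 × 10⁻²⁶ × 5.324 × 10⁻²⁰) = 8.406 × 10⁻²³ kg·m/s.
λ = h/p = 7.88 × 10⁻¹² m = 7880 fm.

λ = 7880 fm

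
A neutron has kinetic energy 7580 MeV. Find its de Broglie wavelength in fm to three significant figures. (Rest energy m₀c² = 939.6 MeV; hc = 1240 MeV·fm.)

λ = 0.146 fm

Total energy E = KE + m₀c² = 7580 + 939.6 = 8519.6 MeV.
(pc)² = E² − (m₀c²)² = (8519.6)² − (939.6)² = 7.170 × 10⁷ MeV², so pc = 8468 MeV.
λ = hc/(pc) = 1240 MeV·fm / 8468 MeV = 0.146 fm.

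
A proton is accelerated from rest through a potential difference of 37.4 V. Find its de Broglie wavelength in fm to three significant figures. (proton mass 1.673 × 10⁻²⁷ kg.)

λ = 4680 fm

KE = eV = 1.602 × 10⁻¹⁹ × 37.40 = 5.991 × 10⁻¹⁸ J.
p = √(2mKE) = √(2 × 1.673 × 10⁻²⁷ × 5.991 × 10⁻¹⁸) = 1.416 × 10⁻²² kg·m/s.
λ = h/p = 6.626 × 10⁻³⁴ / 1.416 × 10⁻²² = 4.68 × 10⁻¹² m = 4680 fm.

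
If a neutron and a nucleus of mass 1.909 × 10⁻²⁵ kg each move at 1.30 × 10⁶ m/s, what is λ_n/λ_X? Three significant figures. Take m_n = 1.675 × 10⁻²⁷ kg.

At fixed v, p = mv so λ = h/(mv) ∝ 1/m.
λ_n/λ_X = m_X/m_n = 1.909 × 10⁻²⁵/1.675 × 10⁻²⁷ = 114.

λ_n/λ_X = 114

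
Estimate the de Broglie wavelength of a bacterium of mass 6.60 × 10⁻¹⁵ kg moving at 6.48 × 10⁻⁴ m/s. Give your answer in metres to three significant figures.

p = mv = 6.60 × 10⁻¹⁵ × 6.48 × 10⁻⁴ = 4.277 × 10⁻¹⁸ kg·m/s.
λ = h/p = 6.626 × 10⁻³⁴ / 4.277 × 10⁻¹⁸ = 1.55 × 10⁻¹⁶ m.

λ = 1.55 × 10⁻¹⁶ m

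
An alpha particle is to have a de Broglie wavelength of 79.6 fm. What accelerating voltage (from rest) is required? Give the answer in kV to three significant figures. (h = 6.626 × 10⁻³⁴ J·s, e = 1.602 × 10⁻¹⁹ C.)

p = h/λ = 6.626 × 10⁻³⁴ / 7.960 × 10⁻¹⁴ = 8.324 × 10⁻²¹ kg·m/s.
KE = p²/(2m) = 5.214 × 10⁻¹⁵ J.
V = KE/2e = 5.214 × 10⁻¹⁵ / (2 × 1.602 × 10⁻¹⁹) = 16.3 kV.

V = 16.3 kV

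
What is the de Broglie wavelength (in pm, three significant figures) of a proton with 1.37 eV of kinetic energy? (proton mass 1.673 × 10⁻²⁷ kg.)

KE = 1.37 eV = 2.195 × 10⁻¹⁹ J.
p = √(2mKE) = √(2 × 1.673 × 10⁻²⁷ × 2.195 × 10⁻¹⁹) = 2.710 × 10⁻²³ kg·m/s.
λ = h/p = 6.626 × 10⁻³⁴ / 2.710 × 10⁻²³ = 2.45 × 10⁻¹¹ m = 24.5 pm.

λ = 24.5 pm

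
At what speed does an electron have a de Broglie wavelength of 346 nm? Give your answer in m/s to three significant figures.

p = h/λ = 6.626 × 10⁻³⁴ / 3.460 × 10⁻⁷ = 1.915 × 10⁻²⁷ kg·m/s.
v = p/m = 1.915 × 10⁻²⁷ / 9.109 × 10⁻³¹ = 2.10 × 10³ m/s = 2100 m/s.

v = 2100 m/s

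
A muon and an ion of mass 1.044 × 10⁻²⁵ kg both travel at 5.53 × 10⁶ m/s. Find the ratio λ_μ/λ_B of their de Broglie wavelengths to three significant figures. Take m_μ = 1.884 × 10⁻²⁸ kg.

λ_μ/λ_B = 554

At fixed v, p = mv so λ = h/(mv) ∝ 1/m.
λ_μ/λ_B = m_B/m_μ = 1.044 × 10⁻²⁵/1.884 × 10⁻²⁸ = 554.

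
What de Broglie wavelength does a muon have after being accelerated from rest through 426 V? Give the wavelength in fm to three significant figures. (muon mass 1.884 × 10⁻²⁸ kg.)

KE = eV = 1.602 × 10⁻¹⁹ × 426.0 = 6.825 × 10⁻¹⁷ J.
p = √(2mKE) = √(2 × 1.884 × 10⁻²⁸ × 6.825 × 10⁻¹⁷) = 1.604 × 10⁻²² kg·m/s.
λ = h/p = 6.626 × 10⁻³⁴ / 1.604 × 10⁻²² = 4.13 × 10⁻¹² m = 4130 fm.

λ = 4130 fm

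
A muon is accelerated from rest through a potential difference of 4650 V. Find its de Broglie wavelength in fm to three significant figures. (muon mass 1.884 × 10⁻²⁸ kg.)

KE = eV = 1.602 × 10⁻¹⁹ × 4650 = 7.449 × 10⁻¹⁶ J.
p = √(2mKE) = √(2 × 1.884 × 10⁻²⁸ × 7.449 × 10⁻¹⁶) = 5.298 × 10⁻²² kg·m/s.
λ = h/p = 6.626 × 10⁻³⁴ / 5.298 × 10⁻²² = 1.25 × 10⁻¹² m = 1250 fm.

λ = 1250 fm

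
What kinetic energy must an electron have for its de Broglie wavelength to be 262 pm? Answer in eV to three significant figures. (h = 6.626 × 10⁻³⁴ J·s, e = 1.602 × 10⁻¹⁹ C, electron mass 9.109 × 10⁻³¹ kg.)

p = h/λ = 6.626 × 10⁻³⁴ / 2.620 × 10⁻¹⁰ = 2.529 × 10⁻²⁴ kg·m/s.
KE = p²/(2m) = (2.529 × 10⁻²⁴)² / (2 × 9.109 × 10⁻³¹) = 3.511 × 10⁻¹⁸ J = 21.9 eV.

KE = 21.9 eV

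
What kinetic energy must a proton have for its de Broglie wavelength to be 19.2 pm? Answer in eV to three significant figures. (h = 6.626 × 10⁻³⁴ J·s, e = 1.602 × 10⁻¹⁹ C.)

KE = 2.22 eV

p = h/λ = 6.626 × 10⁻³⁴ / 1.920 × 10⁻¹¹ = 3.451 × 10⁻²³ kg·m/s.
KE = p²/(2m) = (3.451 × 10⁻²³)² / (2 × 1.673 × 10⁻²⁷) = 3.559 × 10⁻¹⁹ J = 2.22 eV.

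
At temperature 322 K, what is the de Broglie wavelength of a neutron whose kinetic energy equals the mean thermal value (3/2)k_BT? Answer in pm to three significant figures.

λ = 140 pm

KE = (3/2)k_BT = 1.5 × 1.381 × 10⁻²³ × 322 = 6.670 × 10⁻²¹ J.
p = √(2mKE) = √(2 × 1.675 × 10⁻²⁷ × 6.670 × 10⁻²¹) = 4.727 × 10⁻²⁴ kg·m/s.
λ = h/p = 1.40 × 10⁻¹⁰ m = 140 pm.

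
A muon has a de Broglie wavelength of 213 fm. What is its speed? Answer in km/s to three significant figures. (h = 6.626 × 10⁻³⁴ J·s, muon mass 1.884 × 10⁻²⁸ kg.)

p = h/λ = 6.626 × 10⁻³⁴ / 2.130 × 10⁻¹³ = 3.111 × 10⁻²¹ kg·m/s.
v = p/m = 3.111 × 10⁻²¹ / 1.884 × 10⁻²⁸ = 1.65 × 10⁷ m/s = 1.65 × 10⁴ km/s.

v = 1.65 × 10⁴ km/s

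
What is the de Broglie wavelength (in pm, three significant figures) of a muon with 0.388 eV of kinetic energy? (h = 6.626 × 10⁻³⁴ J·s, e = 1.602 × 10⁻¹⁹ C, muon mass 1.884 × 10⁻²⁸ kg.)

KE = 0.388 eV = 6.216 × 10⁻²⁰ J.
p = √(2mKE) = √(2 × 1.884 × 10⁻²⁸ × 6.216 × 10⁻²⁰) = 4.840 × 10⁻²⁴ kg·m/s.
λ = h/p = 6.626 × 10⁻³⁴ / 4.840 × 10⁻²⁴ = 1.37 × 10⁻¹⁰ m = 137 pm.

λ = 137 pm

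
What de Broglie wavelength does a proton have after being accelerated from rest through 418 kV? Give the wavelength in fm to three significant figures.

λ = 44.3 fm

KE = eV = 1.602 × 10⁻¹⁹ × 4.180 × 10⁵ = 6.696 × 10⁻¹⁴ J.
p = √(2mKE) = √(2 × 1.673 × 10⁻²⁷ × 6.696 × 10⁻¹⁴) = 1.497 × 10⁻²⁰ kg·m/s.
λ = h/p = 6.626 × 10⁻³⁴ / 1.497 × 10⁻²⁰ = 4.43 × 10⁻¹⁴ m = 44.3 fm.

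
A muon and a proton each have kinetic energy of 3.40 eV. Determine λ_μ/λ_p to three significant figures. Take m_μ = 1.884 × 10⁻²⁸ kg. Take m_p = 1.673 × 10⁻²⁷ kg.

λ_μ/λ_p = 2.98

At fixed KE, p = √(2mKE) so λ = h/p ∝ 1/√m.
λ_μ/λ_p = √(m_p/m_μ) = √(1.673 × 10⁻²⁷/1.884 × 10⁻²⁸) = √(8.880) = 2.98.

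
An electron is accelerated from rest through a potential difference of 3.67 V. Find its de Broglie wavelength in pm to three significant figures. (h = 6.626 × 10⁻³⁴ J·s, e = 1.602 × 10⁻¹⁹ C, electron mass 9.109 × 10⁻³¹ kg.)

KE = eV = 1.602 × 10⁻¹⁹ × 3.670 = 5.879 × 10⁻¹⁹ J.
p = √(2mKE) = √(2 × 9.109 × 10⁻³¹ × 5.879 × 10⁻¹⁹) = 1.035 × 10⁻²⁴ kg·m/s.
λ = h/p = 6.626 × 10⁻³⁴ / 1.035 × 10⁻²⁴ = 6.40 × 10⁻¹⁰ m = 640 pm.

λ = 640 pm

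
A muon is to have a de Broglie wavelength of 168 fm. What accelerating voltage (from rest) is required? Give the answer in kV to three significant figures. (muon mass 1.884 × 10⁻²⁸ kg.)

V = 258 kV

p = h/λ = 6.626 × 10⁻³⁴ / 1.680 × 10⁻¹³ = 3.944 × 10⁻²¹ kg·m/s.
KE = p²/(2m) = 4.128 × 10⁻¹⁴ J.
V = KE/e = 4.128 × 10⁻¹⁴ / (1.602 × 10⁻¹⁹) = 258 kV.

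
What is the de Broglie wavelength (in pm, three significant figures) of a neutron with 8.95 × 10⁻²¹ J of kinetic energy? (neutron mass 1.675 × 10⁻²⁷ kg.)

λ = 121 pm

p = √(2mKE) = √(2 × 1.675 × 10⁻²⁷ × 8.950 × 10⁻²¹) = 5.476 × 10⁻²⁴ kg·m/s.
λ = h/p = 6.626 × 10⁻³⁴ / 5.476 × 10⁻²⁴ = 1.21 × 10⁻¹⁰ m = 121 pm.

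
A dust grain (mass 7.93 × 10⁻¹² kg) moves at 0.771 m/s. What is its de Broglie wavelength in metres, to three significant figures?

λ = 1.08 × 10⁻²² m

p = mv = 7.93 × 10⁻¹² × 0.771 = 6.114 × 10⁻¹² kg·m/s.
λ = h/p = 6.626 × 10⁻³⁴ / 6.114 × 10⁻¹² = 1.08 × 10⁻²² m.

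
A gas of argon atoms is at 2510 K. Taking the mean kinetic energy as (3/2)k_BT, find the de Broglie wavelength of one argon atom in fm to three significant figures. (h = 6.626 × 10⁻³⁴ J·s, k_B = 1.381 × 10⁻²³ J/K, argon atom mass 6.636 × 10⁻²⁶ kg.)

KE = (3/2)k_BT = 1.5 × 1.381 × 10⁻²³ × 2510 = 5.199 × 10⁻²⁰ J.
p = √(2mKE) = √(2 × 6.636 × 10⁻²⁶ × 5.199 × 10⁻²⁰) = 8.307 × 10⁻²³ kg·m/s.
λ = h/p = 7.98 × 10⁻¹² m = 7980 fm.

λ = 7980 fm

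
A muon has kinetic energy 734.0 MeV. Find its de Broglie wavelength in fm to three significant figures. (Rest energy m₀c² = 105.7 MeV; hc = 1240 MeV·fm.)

λ = 1.49 fm

Total energy E = KE + m₀c² = 734.0 + 105.7 = 839.7 MeV.
(pc)² = E² − (m₀c²)² = (839.7)² − (105.7)² = 6.939 × 10⁵ MeV², so pc = 833.0 MeV.
λ = hc/(pc) = 1240 MeV·fm / 833.0 MeV = 1.49 fm.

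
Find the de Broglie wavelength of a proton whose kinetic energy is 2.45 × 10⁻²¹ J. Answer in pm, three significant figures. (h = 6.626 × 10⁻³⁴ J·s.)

λ = 231 pm

p = √(2mKE) = √(2 × 1.673 × 10⁻²⁷ × 2.450 × 10⁻²¹) = 2.863 × 10⁻²⁴ kg·m/s.
λ = h/p = 6.626 × 10⁻³⁴ / 2.863 × 10⁻²⁴ = 2.31 × 10⁻¹⁰ m = 231 pm.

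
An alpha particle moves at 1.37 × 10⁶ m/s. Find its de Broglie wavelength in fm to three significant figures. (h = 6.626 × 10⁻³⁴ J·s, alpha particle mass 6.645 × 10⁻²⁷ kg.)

λ = 72.8 fm

p = mv = 6.645 × 10⁻²⁷ × 1.37 × 10⁶ = 9.104 × 10⁻²¹ kg·m/s.
λ = h/p = 6.626 × 10⁻³⁴ / 9.104 × 10⁻²¹ = 7.28 × 10⁻¹⁴ m = 72.8 fm.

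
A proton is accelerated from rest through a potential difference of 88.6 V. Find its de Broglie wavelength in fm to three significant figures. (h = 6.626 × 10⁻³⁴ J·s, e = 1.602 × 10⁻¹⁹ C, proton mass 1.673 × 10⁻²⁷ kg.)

λ = 3040 fm

KE = eV = 1.602 × 10⁻¹⁹ × 88.60 = 1.419 × 10⁻¹⁷ J.
p = √(2mKE) = √(2 × 1.673 × 10⁻²⁷ × 1.419 × 10⁻¹⁷) = 2.179 × 10⁻²² kg·m/s.
λ = h/p = 6.626 × 10⁻³⁴ / 2.179 × 10⁻²² = 3.04 × 10⁻¹² m = 3040 fm.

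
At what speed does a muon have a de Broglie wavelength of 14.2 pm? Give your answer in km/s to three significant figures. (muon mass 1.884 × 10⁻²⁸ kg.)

p = h/λ = 6.626 × 10⁻³⁴ / 1.420 × 10⁻¹¹ = 4.666 × 10⁻²³ kg·m/s.
v = p/m = 4.666 × 10⁻²³ / 1.884 × 10⁻²⁸ = 2.48 × 10⁵ m/s = 248 km/s.

v = 248 km/s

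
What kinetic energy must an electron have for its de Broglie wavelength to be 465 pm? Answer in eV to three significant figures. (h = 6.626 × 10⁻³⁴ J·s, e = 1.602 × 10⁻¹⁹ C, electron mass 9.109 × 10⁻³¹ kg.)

KE = 6.96 eV

p = h/λ = 6.626 × 10⁻³⁴ / 4.650 × 10⁻¹⁰ = 1.425 × 10⁻²⁴ kg·m/s.
KE = p²/(2m) = (1.425 × 10⁻²⁴)² / (2 × 9.109 × 10⁻³¹) = 1.115 × 10⁻¹⁸ J = 6.96 eV.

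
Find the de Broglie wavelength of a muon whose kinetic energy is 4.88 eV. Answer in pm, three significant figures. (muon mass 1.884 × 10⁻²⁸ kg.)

λ = 38.6 pm

KE = 4.88 eV = 7.818 × 10⁻¹⁹ J.
p = √(2mKE) = √(2 × 1.884 × 10⁻²⁸ × 7.818 × 10⁻¹⁹) = 1.716 × 10⁻²³ kg·m/s.
λ = h/p = 6.626 × 10⁻³⁴ / 1.716 × 10⁻²³ = 3.86 × 10⁻¹¹ m = 38.6 pm.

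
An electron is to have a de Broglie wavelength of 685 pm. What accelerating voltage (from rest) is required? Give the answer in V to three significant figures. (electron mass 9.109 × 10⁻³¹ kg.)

V = 3.21 V

p = h/λ = 6.626 × 10⁻³⁴ / 6.850 × 10⁻¹⁰ = 9.673 × 10⁻²⁵ kg·m/s.
KE = p²/(2m) = 5.136 × 10⁻¹⁹ J.
V = KE/e = 5.136 × 10⁻¹⁹ / (1.602 × 10⁻¹⁹) = 3.21 V.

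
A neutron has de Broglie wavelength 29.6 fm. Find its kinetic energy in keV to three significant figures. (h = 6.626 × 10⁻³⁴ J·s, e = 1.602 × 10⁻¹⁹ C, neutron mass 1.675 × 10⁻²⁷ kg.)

KE = 934 keV

p = h/λ = 6.626 × 10⁻³⁴ / 2.960 × 10⁻¹⁴ = 2.239 × 10⁻²⁰ kg·m/s.
KE = p²/(2m) = (2.239 × 10⁻²⁰)² / (2 × 1.675 × 10⁻²⁷) = 1.496 × 10⁻¹³ J = 934 keV.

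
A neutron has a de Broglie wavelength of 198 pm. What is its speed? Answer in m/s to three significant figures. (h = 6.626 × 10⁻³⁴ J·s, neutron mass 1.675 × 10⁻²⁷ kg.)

v = 2000 m/s

p = h/λ = 6.626 × 10⁻³⁴ / 1.980 × 10⁻¹⁰ = 3.346 × 10⁻²⁴ kg·m/s.
v = p/m = 3.346 × 10⁻²⁴ / 1.675 × 10⁻²⁷ = 2.00 × 10³ m/s = 2000 m/s.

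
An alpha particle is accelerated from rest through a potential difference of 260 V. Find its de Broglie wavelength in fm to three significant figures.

λ = 630 fm

KE = 2eV = 2 × 1.602 × 10⁻¹⁹ × 260.0 = 8.330 × 10⁻¹⁷ J.
p = √(2mKE) = √(2 × 6.645 × 10⁻²⁷ × 8.330 × 10⁻¹⁷) = 1.052 × 10⁻²¹ kg·m/s.
λ = h/p = 6.626 × 10⁻³⁴ / 1.052 × 10⁻²¹ = 6.30 × 10⁻¹³ m = 630 fm.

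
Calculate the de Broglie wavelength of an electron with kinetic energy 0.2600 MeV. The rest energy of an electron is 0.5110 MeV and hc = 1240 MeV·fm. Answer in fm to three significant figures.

Total energy E = KE + m₀c² = 0.2600 + 0.5110 = 0.7710 MeV.
(pc)² = E² − (m₀c²)² = (0.7710)² − (0.5110)² = 0.3333 MeV², so pc = 0.5773 MeV.
λ = hc/(pc) = 1240 MeV·fm / 0.5773 MeV = 2150 fm.

λ = 2150 fm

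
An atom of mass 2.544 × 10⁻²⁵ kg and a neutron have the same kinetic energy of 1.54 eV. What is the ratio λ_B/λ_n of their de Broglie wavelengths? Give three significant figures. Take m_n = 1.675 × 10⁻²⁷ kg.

λ_B/λ_n = 0.0811

At fixed KE, p = √(2mKE) so λ = h/p ∝ 1/√m.
λ_B/λ_n = √(m_n/m_B) = √(1.675 × 10⁻²⁷/2.544 × 10⁻²⁵) = √(6.584 × 10⁻³) = 0.0811.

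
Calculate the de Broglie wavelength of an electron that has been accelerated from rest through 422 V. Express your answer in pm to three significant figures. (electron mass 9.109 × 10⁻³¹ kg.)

KE = eV = 1.602 × 10⁻¹⁹ × 422.0 = 6.760 × 10⁻¹⁷ J.
p = √(2mKE) = √(2 × 9.109 × 10⁻³¹ × 6.760 × 10⁻¹⁷) = 1.110 × 10⁻²³ kg·m/s.
λ = h/p = 6.626 × 10⁻³⁴ / 1.110 × 10⁻²³ = 5.97 × 10⁻¹¹ m = 59.7 pm.

λ = 59.7 pm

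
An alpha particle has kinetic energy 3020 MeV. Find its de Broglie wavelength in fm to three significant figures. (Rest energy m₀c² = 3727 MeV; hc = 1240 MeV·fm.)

Total energy E = KE + m₀c² = 3020 + 3727 = 6747 MeV.
(pc)² = E² − (m₀c²)² = (6747)² − (3727)² = 3.163 × 10⁷ MeV², so pc = 5624 MeV.
λ = hc/(pc) = 1240 MeV·fm / 5624 MeV = 0.220 fm.

λ = 0.220 fm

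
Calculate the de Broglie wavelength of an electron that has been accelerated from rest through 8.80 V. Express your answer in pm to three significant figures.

λ = 413 pm

KE = eV = 1.602 × 10⁻¹⁹ × 8.800 = 1.410 × 10⁻¹⁸ J.
p = √(2mKE) = √(2 × 9.109 × 10⁻³¹ × 1.410 × 10⁻¹⁸) = 1.603 × 10⁻²⁴ kg·m/s.
λ = h/p = 6.626 × 10⁻³⁴ / 1.603 × 10⁻²⁴ = 4.13 × 10⁻¹⁰ m = 413 pm.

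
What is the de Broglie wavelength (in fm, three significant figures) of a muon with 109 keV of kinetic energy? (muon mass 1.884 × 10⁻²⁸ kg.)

λ = 258 fm

KE = 109 keV = 1.746 × 10⁻¹⁴ J.
p = √(2mKE) = √(2 × 1.884 × 10⁻²⁸ × 1.746 × 10⁻¹⁴) = 2.565 × 10⁻²¹ kg·m/s.
λ = h/p = 6.626 × 10⁻³⁴ / 2.565 × 10⁻²¹ = 2.58 × 10⁻¹³ m = 258 fm.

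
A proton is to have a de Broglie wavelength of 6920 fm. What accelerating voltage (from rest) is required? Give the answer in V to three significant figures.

V = 17.1 V

p = h/λ = 6.626 × 10⁻³⁴ / 6.920 × 10⁻¹² = 9.575 × 10⁻²³ kg·m/s.
KE = p²/(2m) = 2.740 × 10⁻¹⁸ J.
V = KE/e = 2.740 × 10⁻¹⁸ / (1.602 × 10⁻¹⁹) = 17.1 V.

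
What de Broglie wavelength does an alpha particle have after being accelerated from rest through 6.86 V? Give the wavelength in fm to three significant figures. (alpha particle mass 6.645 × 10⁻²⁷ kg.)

KE = 2eV = 2 × 1.602 × 10⁻¹⁹ × 6.860 = 2.198 × 10⁻¹⁸ J.
p = √(2mKE) = √(2 × 6.645 × 10⁻²⁷ × 2.198 × 10⁻¹⁸) = 1.709 × 10⁻²² kg·m/s.
λ = h/p = 6.626 × 10⁻³⁴ / 1.709 × 10⁻²² = 3.88 × 10⁻¹² m = 3880 fm.

λ = 3880 fm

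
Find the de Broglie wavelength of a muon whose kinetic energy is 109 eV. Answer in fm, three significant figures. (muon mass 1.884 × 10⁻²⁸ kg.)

λ = 8170 fm

KE = 109 eV = 1.746 × 10⁻¹⁷ J.
p = √(2mKE) = √(2 × 1.884 × 10⁻²⁸ × 1.746 × 10⁻¹⁷) = 8.111 × 10⁻²³ kg·m/s.
λ = h/p = 6.626 × 10⁻³⁴ / 8.111 × 10⁻²³ = 8.17 × 10⁻¹² m = 8170 fm.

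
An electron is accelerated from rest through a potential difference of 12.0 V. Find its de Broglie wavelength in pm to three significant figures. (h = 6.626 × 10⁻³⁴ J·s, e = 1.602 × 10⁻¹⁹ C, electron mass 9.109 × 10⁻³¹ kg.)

KE = eV = 1.602 × 10⁻¹⁹ × 12.00 = 1.922 × 10⁻¹⁸ J.
p = √(2mKE) = √(2 × 9.109 × 10⁻³¹ × 1.922 × 10⁻¹⁸) = 1.871 × 10⁻²⁴ kg·m/s.
λ = h/p = 6.626 × 10⁻³⁴ / 1.871 × 10⁻²⁴ = 3.54 × 10⁻¹⁰ m = 354 pm.

λ = 354 pm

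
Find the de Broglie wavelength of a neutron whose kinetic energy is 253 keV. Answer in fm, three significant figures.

λ = 56.9 fm

KE = 253 keV = 4.053 × 10⁻¹⁴ J.
p = √(2mKE) = √(2 × 1.675 × 10⁻²⁷ × 4.053 × 10⁻¹⁴) = 1.165 × 10⁻²⁰ kg·m/s.
λ = h/p = 6.626 × 10⁻³⁴ / 1.165 × 10⁻²⁰ = 5.69 × 10⁻¹⁴ m = 56.9 fm.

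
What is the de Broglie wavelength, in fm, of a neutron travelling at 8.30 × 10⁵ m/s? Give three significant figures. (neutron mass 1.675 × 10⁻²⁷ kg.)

λ = 477 fm

p = mv = 1.675 × 10⁻²⁷ × 8.30 × 10⁵ = 1.390 × 10⁻²¹ kg·m/s.
λ = h/p = 6.626 × 10⁻³⁴ / 1.390 × 10⁻²¹ = 4.77 × 10⁻¹³ m = 477 fm.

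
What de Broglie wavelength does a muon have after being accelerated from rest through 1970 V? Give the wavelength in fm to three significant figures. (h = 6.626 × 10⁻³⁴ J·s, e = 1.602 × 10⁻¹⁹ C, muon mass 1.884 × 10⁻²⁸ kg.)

λ = 1920 fm

KE = eV = 1.602 × 10⁻¹⁹ × 1970 = 3.156 × 10⁻¹⁶ J.
p = √(2mKE) = √(2 × 1.884 × 10⁻²⁸ × 3.156 × 10⁻¹⁶) = 3.448 × 10⁻²² kg·m/s.
λ = h/p = 6.626 × 10⁻³⁴ / 3.448 × 10⁻²² = 1.92 × 10⁻¹² m = 1920 fm.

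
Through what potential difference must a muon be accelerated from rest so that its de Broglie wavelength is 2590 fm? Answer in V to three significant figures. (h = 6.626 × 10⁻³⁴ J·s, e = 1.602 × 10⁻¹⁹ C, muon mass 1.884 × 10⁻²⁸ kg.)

p = h/λ = 6.626 × 10⁻³⁴ / 2.590 × 10⁻¹² = 2.558 × 10⁻²² kg·m/s.
KE = p²/(2m) = 1.737 × 10⁻¹⁶ J.
V = KE/e = 1.737 × 10⁻¹⁶ / (1.602 × 10⁻¹⁹) = 1080 V.

V = 1080 V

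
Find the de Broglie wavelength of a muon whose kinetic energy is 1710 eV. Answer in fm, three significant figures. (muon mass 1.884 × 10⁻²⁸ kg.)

KE = 1710 eV = 2.739 × 10⁻¹⁶ J.
p = √(2mKE) = √(2 × 1.884 × 10⁻²⁸ × 2.739 × 10⁻¹⁶) = 3.213 × 10⁻²² kg·m/s.
λ = h/p = 6.626 × 10⁻³⁴ / 3.213 × 10⁻²² = 2.06 × 10⁻¹² m = 2060 fm.

λ = 2060 fm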